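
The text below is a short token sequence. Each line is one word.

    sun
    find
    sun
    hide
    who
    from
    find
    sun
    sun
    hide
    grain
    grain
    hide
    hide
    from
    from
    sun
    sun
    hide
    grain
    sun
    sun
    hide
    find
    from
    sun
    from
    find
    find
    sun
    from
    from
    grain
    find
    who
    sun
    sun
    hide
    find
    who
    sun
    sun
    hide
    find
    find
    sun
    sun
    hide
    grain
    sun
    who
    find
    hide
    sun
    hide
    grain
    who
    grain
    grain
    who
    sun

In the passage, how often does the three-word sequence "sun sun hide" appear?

Scanning the 59 overlapping trigram windows for "sun sun hide":
  position 8–10: sun sun hide
  position 17–19: sun sun hide
  position 21–23: sun sun hide
  position 36–38: sun sun hide
  position 41–43: sun sun hide
  position 46–48: sun sun hide

6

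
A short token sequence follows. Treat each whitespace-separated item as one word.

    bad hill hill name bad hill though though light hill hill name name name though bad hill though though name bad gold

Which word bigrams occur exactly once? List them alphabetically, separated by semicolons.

bad gold; light hill; name though; though bad; though light; though name

Bigram counts meeting the condition (exactly once):
  bad gold: 1
  light hill: 1
  name though: 1
  though bad: 1
  though light: 1
  though name: 1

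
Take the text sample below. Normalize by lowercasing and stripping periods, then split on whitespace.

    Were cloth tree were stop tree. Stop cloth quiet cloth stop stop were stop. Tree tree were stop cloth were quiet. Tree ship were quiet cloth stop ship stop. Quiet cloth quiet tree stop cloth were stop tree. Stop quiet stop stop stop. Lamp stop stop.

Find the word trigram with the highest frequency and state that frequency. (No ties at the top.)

"were stop tree", 3 times

Trigram frequencies (highest first):
  were stop tree: 3
  tree were stop: 2
  stop tree stop: 2
  tree stop cloth: 2
  quiet cloth stop: 2
  stop cloth were: 2
  … (31 more, each ≤ 1)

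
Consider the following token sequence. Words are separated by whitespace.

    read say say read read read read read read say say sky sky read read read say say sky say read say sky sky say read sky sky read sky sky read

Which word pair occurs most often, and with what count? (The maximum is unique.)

"read read", 7 times

Bigram frequencies (highest first):
  read read: 7
  read say: 4
  sky sky: 4
  say say: 3
  say read: 3
  say sky: 3
  … (3 more, each ≤ 3)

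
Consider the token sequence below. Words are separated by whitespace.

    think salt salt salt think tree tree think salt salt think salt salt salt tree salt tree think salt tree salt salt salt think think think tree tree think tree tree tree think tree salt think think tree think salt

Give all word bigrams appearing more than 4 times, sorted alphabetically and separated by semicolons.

Bigram counts meeting the condition (more than 4 times):
  salt salt: 7
  think salt: 5
  think tree: 5
  tree think: 5

salt salt; think salt; think tree; tree think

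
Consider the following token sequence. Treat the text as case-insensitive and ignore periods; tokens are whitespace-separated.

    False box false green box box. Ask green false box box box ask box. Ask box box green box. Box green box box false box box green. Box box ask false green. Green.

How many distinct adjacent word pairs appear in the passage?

33 tokens → 32 bigram windows in total.
Repeated bigrams (each contributes count−1 duplicates):
  box box: 8
  box ask: 4
  green box: 4
  box green: 3
  false box: 3
  ask box: 2
  box false: 2
  false green: 2
20 duplicate windows → 32 − 20 = 12 distinct.

12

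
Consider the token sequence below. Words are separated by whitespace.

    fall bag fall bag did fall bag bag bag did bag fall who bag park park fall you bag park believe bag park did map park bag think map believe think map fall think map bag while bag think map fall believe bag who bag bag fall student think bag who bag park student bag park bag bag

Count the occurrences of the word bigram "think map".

Scanning the 57 overlapping bigram windows for "think map":
  position 28–29: think map
  position 31–32: think map
  position 34–35: think map
  position 39–40: think map

4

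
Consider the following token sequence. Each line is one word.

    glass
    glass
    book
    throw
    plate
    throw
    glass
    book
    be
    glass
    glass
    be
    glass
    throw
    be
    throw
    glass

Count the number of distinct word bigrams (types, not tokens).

12

17 tokens → 16 bigram windows in total.
Repeated bigrams (each contributes count−1 duplicates):
  be glass: 2
  glass book: 2
  glass glass: 2
  throw glass: 2
4 duplicate windows → 16 − 4 = 12 distinct.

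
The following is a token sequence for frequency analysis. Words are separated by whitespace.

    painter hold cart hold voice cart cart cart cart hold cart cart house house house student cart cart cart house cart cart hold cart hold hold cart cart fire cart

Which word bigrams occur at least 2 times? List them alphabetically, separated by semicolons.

cart cart; cart hold; cart house; hold cart; house house

Bigram counts meeting the condition (at least 2 times):
  cart cart: 8
  cart hold: 4
  cart house: 2
  hold cart: 4
  house house: 2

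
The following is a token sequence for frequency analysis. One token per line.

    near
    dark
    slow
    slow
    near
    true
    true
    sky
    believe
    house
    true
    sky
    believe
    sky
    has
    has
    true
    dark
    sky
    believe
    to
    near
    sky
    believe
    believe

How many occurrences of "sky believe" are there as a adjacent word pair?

4

Scanning the 24 overlapping bigram windows for "sky believe":
  position 8–9: sky believe
  position 12–13: sky believe
  position 19–20: sky believe
  position 23–24: sky believe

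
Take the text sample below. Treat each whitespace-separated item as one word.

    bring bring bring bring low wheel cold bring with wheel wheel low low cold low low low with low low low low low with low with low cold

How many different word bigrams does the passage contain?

28 tokens → 27 bigram windows in total.
Repeated bigrams (each contributes count−1 duplicates):
  low low: 7
  bring bring: 3
  low with: 3
  with low: 3
  low cold: 2
13 duplicate windows → 27 − 13 = 14 distinct.

14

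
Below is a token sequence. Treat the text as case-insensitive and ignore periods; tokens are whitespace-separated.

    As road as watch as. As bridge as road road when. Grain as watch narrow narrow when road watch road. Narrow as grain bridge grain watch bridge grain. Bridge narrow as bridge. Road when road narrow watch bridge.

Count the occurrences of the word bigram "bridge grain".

Scanning the 37 overlapping bigram windows for "bridge grain":
  position 24–25: bridge grain
  position 27–28: bridge grain

2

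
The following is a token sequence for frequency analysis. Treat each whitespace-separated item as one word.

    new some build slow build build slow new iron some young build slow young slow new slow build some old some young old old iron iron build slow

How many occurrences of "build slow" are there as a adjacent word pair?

4

Scanning the 27 overlapping bigram windows for "build slow":
  position 3–4: build slow
  position 6–7: build slow
  position 12–13: build slow
  position 27–28: build slow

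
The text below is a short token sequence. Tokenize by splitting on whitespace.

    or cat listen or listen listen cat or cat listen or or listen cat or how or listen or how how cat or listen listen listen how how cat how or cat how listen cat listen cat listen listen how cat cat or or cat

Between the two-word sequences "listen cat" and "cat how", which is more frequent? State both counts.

"listen cat" (4 vs 2)

"listen cat": 4 occurrences
"cat how": 2 occurrences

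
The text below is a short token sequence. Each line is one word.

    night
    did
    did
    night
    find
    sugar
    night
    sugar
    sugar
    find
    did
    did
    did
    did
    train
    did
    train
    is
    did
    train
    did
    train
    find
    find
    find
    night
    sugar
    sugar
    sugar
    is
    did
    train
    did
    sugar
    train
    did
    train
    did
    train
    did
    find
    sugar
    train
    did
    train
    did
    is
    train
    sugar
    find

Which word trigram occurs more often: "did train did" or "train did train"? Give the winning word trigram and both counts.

"did train did": 6 occurrences
"train did train": 5 occurrences

"did train did" (6 vs 5)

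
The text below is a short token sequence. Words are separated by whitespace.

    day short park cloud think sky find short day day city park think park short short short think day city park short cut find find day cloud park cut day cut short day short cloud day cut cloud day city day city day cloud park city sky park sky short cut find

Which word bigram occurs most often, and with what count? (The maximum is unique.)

Bigram frequencies (highest first):
  day city: 4
  day short: 2
  short day: 2
  city park: 2
  park short: 2
  short short: 2
  … (30 more, each ≤ 2)

"day city", 4 times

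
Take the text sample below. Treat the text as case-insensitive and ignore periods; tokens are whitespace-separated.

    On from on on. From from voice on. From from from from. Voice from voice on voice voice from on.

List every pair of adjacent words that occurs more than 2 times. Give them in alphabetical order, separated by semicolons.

Bigram counts meeting the condition (more than 2 times):
  from from: 4
  from voice: 3
  on from: 3

from from; from voice; on from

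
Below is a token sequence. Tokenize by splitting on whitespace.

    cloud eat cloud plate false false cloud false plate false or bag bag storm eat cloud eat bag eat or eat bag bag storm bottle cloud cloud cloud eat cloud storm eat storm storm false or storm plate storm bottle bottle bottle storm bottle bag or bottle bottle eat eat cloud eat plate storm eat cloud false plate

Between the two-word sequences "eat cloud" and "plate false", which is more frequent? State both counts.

"eat cloud": 5 occurrences
"plate false": 2 occurrences

"eat cloud" (5 vs 2)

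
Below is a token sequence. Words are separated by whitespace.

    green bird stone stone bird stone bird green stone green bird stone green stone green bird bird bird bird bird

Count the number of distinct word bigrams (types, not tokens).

8

20 tokens → 19 bigram windows in total.
Repeated bigrams (each contributes count−1 duplicates):
  bird bird: 4
  bird stone: 3
  green bird: 3
  stone green: 3
  green stone: 2
  stone bird: 2
11 duplicate windows → 19 − 11 = 8 distinct.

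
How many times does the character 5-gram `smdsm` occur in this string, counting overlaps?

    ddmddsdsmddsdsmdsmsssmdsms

2

Sliding a length-5 window over the 26 characters (22 positions):
  position 14–18: smdsm
  position 21–25: smdsm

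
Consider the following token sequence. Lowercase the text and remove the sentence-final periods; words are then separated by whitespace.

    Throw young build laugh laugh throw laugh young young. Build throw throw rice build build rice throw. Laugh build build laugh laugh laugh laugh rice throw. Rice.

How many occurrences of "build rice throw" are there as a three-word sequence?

Scanning the 25 overlapping trigram windows for "build rice throw":
  position 15–17: build rice throw

1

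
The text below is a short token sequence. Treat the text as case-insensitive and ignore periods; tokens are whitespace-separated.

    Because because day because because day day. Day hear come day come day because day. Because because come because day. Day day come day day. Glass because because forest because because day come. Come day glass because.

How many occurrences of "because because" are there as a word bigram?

Scanning the 36 overlapping bigram windows for "because because":
  position 1–2: because because
  position 4–5: because because
  position 16–17: because because
  position 27–28: because because
  position 30–31: because because

5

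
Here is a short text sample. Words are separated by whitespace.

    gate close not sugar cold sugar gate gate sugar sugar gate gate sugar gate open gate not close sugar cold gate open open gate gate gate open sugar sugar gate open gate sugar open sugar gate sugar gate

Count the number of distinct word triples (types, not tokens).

38 tokens → 36 trigram windows in total.
Repeated trigrams (each contributes count−1 duplicates):
  gate gate sugar: 2
  gate open gate: 2
  gate sugar gate: 2
  sugar gate gate: 2
  sugar gate open: 2
  sugar sugar gate: 2
6 duplicate windows → 36 − 6 = 30 distinct.

30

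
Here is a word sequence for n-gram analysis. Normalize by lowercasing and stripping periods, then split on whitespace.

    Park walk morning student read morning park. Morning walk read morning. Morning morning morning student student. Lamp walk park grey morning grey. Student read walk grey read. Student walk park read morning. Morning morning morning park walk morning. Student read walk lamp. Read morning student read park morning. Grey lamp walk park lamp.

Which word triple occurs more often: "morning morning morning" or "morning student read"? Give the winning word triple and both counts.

"morning morning morning" (4 vs 3)

"morning morning morning": 4 occurrences
"morning student read": 3 occurrences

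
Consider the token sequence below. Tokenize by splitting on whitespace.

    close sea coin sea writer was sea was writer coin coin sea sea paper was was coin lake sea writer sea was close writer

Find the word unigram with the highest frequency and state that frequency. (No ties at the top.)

"sea", 7 times

Unigram frequencies (highest first):
  sea: 7
  was: 5
  coin: 4
  writer: 4
  close: 2
  paper: 1
  … (1 more, each ≤ 1)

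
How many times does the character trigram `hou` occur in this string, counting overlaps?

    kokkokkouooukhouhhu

Sliding a length-3 window over the 19 characters (17 positions):
  position 14–16: hou

1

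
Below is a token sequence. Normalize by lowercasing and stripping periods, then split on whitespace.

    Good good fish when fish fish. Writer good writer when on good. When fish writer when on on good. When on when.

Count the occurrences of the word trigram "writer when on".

Scanning the 20 overlapping trigram windows for "writer when on":
  position 9–11: writer when on
  position 15–17: writer when on

2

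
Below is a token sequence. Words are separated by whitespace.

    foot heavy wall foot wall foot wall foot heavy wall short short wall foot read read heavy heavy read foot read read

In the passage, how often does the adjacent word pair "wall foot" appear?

4

Scanning the 21 overlapping bigram windows for "wall foot":
  position 3–4: wall foot
  position 5–6: wall foot
  position 7–8: wall foot
  position 13–14: wall foot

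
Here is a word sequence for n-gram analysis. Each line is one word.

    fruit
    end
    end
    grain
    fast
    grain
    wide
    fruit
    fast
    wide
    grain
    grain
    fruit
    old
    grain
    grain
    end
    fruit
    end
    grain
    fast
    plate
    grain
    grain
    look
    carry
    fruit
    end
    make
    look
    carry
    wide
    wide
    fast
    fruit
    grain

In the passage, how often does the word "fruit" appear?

6

Scanning the 36 tokens for "fruit":
  position 1: fruit
  position 8: fruit
  position 13: fruit
  position 18: fruit
  position 27: fruit
  position 35: fruit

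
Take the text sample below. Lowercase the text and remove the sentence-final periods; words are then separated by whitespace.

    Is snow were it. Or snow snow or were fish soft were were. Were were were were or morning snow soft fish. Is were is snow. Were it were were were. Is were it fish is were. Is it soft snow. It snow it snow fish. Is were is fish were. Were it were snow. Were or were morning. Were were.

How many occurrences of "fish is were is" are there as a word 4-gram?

Scanning the 58 overlapping 4-gram windows for "fish is were is":
  position 22–25: fish is were is
  position 35–38: fish is were is
  position 46–49: fish is were is

3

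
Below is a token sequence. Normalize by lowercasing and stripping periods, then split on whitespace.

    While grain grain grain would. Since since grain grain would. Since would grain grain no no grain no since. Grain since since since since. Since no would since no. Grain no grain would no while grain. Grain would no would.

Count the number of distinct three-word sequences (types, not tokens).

40 tokens → 38 trigram windows in total.
Repeated trigrams (each contributes count−1 duplicates):
  grain grain would: 3
  since since since: 3
  grain would no: 2
  grain would since: 2
  no grain no: 2
  while grain grain: 2
8 duplicate windows → 38 − 8 = 30 distinct.

30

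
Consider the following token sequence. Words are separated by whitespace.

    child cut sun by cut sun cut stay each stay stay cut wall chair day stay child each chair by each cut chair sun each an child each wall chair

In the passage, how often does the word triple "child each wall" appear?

Scanning the 28 overlapping trigram windows for "child each wall":
  position 27–29: child each wall

1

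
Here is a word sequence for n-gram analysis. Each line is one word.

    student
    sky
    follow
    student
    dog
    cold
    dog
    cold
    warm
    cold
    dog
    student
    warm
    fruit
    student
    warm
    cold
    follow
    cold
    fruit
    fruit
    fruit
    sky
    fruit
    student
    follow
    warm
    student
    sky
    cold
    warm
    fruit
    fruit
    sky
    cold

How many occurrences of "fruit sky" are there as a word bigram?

2

Scanning the 34 overlapping bigram windows for "fruit sky":
  position 22–23: fruit sky
  position 33–34: fruit sky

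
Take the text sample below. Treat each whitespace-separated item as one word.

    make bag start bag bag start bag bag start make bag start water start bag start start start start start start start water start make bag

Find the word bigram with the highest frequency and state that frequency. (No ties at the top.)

"start start", 6 times

Bigram frequencies (highest first):
  start start: 6
  bag start: 5
  make bag: 3
  start bag: 3
  bag bag: 2
  start make: 2
  … (2 more, each ≤ 2)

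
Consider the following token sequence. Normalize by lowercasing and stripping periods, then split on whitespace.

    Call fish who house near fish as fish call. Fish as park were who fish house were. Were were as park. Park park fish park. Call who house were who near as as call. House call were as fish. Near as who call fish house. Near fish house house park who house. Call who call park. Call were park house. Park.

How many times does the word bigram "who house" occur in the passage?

Scanning the 60 overlapping bigram windows for "who house":
  position 3–4: who house
  position 27–28: who house
  position 51–52: who house

3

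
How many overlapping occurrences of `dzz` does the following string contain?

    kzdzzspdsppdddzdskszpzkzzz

Sliding a length-3 window over the 26 characters (24 positions):
  position 3–5: dzz

1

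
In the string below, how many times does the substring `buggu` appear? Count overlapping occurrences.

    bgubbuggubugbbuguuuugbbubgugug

Sliding a length-5 window over the 30 characters (26 positions):
  position 5–9: buggu

1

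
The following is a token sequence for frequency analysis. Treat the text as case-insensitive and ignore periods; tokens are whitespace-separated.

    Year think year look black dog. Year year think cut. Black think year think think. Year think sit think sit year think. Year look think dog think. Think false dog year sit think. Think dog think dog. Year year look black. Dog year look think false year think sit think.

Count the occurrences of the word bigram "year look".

Scanning the 49 overlapping bigram windows for "year look":
  position 3–4: year look
  position 23–24: year look
  position 39–40: year look
  position 43–44: year look

4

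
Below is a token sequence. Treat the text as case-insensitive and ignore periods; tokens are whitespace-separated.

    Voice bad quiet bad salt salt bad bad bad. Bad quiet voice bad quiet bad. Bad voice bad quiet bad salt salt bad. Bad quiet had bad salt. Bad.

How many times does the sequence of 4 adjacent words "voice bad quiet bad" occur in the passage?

3

Scanning the 26 overlapping 4-gram windows for "voice bad quiet bad":
  position 1–4: voice bad quiet bad
  position 12–15: voice bad quiet bad
  position 17–20: voice bad quiet bad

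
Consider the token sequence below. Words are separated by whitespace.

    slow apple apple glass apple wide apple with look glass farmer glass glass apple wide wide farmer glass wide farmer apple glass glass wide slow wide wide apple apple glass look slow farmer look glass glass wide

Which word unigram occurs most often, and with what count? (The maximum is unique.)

"glass", 10 times

Unigram frequencies (highest first):
  glass: 10
  apple: 8
  wide: 8
  farmer: 4
  slow: 3
  look: 3
  … (1 more, each ≤ 1)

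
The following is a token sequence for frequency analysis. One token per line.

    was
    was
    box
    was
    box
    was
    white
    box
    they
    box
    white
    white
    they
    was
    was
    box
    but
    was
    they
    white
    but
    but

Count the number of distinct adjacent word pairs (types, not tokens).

22 tokens → 21 bigram windows in total.
Repeated bigrams (each contributes count−1 duplicates):
  was box: 3
  box was: 2
  was was: 2
4 duplicate windows → 21 − 4 = 17 distinct.

17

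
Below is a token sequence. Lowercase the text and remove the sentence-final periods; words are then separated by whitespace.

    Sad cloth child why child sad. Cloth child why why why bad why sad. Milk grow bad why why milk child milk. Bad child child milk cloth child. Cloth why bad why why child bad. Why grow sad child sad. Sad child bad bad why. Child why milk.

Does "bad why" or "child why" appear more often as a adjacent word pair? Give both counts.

"bad why" (5 vs 3)

"bad why": 5 occurrences
"child why": 3 occurrences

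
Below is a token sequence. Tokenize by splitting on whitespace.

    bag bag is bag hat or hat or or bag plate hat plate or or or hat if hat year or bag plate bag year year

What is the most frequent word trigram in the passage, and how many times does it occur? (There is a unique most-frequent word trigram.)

Trigram frequencies (highest first):
  or bag plate: 2
  bag bag is: 1
  bag is bag: 1
  is bag hat: 1
  bag hat or: 1
  hat or hat: 1
  … (17 more, each ≤ 1)

"or bag plate", 2 times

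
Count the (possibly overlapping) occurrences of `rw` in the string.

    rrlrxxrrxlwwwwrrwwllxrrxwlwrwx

2

Sliding a length-2 window over the 30 characters (29 positions):
  position 16–17: rw
  position 28–29: rw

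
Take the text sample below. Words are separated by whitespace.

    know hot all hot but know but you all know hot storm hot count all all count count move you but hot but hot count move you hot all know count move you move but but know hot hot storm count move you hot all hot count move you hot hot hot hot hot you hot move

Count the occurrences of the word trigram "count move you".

5

Scanning the 55 overlapping trigram windows for "count move you":
  position 18–20: count move you
  position 25–27: count move you
  position 31–33: count move you
  position 41–43: count move you
  position 47–49: count move you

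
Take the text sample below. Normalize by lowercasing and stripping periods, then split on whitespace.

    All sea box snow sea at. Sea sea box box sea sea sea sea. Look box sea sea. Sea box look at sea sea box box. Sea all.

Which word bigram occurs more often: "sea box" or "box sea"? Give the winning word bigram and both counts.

"sea box" (4 vs 3)

"sea box": 4 occurrences
"box sea": 3 occurrences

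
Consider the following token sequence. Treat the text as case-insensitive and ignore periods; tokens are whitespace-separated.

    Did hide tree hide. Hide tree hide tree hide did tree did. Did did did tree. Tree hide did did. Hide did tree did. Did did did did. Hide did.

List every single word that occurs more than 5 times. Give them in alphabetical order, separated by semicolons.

Unigram counts meeting the condition (more than 5 times):
  did: 15
  hide: 8
  tree: 7

did; hide; tree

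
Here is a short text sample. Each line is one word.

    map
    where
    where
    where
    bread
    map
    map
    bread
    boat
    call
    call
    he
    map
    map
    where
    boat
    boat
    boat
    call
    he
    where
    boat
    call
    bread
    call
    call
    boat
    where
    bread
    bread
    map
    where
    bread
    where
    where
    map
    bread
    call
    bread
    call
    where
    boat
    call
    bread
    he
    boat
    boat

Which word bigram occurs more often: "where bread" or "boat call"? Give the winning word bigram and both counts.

"where bread": 3 occurrences
"boat call": 4 occurrences

"boat call" (4 vs 3)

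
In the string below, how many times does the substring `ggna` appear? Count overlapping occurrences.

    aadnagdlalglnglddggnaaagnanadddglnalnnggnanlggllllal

Sliding a length-4 window over the 52 characters (49 positions):
  position 18–21: ggna
  position 39–42: ggna

2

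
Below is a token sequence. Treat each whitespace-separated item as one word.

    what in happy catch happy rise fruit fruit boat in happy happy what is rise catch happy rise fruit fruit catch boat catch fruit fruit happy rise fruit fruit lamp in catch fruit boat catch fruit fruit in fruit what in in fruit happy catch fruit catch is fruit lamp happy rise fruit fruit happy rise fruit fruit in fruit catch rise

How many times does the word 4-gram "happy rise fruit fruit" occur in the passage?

Scanning the 59 overlapping 4-gram windows for "happy rise fruit fruit":
  position 5–8: happy rise fruit fruit
  position 17–20: happy rise fruit fruit
  position 26–29: happy rise fruit fruit
  position 51–54: happy rise fruit fruit
  position 55–58: happy rise fruit fruit

5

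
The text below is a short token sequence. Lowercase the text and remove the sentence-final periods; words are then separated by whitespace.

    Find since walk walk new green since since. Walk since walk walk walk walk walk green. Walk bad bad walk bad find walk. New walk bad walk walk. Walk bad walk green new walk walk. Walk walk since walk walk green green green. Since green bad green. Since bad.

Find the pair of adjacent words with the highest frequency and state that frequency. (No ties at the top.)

Bigram frequencies (highest first):
  walk walk: 11
  since walk: 4
  walk bad: 4
  green since: 3
  walk green: 3
  bad walk: 3
  … (16 more, each ≤ 2)

"walk walk", 11 times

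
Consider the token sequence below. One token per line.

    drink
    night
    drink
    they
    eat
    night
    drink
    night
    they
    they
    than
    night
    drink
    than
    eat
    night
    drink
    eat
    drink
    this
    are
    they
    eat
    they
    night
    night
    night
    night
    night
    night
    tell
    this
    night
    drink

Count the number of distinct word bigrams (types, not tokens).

34 tokens → 33 bigram windows in total.
Repeated bigrams (each contributes count−1 duplicates):
  night drink: 5
  night night: 5
  drink night: 2
  eat night: 2
  they eat: 2
11 duplicate windows → 33 − 11 = 22 distinct.

22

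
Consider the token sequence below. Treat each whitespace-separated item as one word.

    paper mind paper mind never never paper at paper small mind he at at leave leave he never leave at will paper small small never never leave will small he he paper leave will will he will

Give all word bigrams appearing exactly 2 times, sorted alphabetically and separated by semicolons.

Bigram counts meeting the condition (exactly 2 times):
  leave will: 2
  never leave: 2
  never never: 2
  paper mind: 2
  paper small: 2

leave will; never leave; never never; paper mind; paper small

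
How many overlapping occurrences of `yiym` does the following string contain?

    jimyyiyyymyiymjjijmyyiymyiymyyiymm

4

Sliding a length-4 window over the 34 characters (31 positions):
  position 11–14: yiym
  position 21–24: yiym
  position 25–28: yiym
  position 30–33: yiym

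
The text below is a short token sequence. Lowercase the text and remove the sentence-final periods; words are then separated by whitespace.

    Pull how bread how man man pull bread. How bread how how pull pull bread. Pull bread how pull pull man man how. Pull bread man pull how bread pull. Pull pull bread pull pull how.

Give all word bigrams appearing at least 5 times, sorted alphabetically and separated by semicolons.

pull bread; pull pull

Bigram counts meeting the condition (at least 5 times):
  pull bread: 5
  pull pull: 5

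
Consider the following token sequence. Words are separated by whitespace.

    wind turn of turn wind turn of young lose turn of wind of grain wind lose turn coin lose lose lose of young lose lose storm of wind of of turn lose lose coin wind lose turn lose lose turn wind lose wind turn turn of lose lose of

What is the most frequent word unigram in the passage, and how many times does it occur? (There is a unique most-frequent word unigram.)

Unigram frequencies (highest first):
  lose: 15
  turn: 10
  of: 10
  wind: 8
  young: 2
  coin: 2
  … (2 more, each ≤ 1)

"lose", 15 times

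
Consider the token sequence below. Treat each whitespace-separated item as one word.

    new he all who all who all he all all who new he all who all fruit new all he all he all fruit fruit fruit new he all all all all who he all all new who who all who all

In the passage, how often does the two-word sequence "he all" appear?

Scanning the 41 overlapping bigram windows for "he all":
  position 2–3: he all
  position 8–9: he all
  position 13–14: he all
  position 20–21: he all
  position 22–23: he all
  position 28–29: he all
  position 34–35: he all

7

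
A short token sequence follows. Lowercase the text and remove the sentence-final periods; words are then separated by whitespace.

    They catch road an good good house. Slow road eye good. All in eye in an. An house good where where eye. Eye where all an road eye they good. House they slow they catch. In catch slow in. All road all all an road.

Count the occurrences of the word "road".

Scanning the 45 tokens for "road":
  position 3: road
  position 9: road
  position 27: road
  position 41: road
  position 45: road

5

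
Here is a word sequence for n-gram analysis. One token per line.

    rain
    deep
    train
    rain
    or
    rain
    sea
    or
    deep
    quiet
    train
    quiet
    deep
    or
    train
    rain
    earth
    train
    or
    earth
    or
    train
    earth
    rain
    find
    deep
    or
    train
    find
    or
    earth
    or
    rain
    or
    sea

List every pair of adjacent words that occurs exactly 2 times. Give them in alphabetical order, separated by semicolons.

deep or; earth or; or earth; or rain; rain or; train rain

Bigram counts meeting the condition (exactly 2 times):
  deep or: 2
  earth or: 2
  or earth: 2
  or rain: 2
  rain or: 2
  train rain: 2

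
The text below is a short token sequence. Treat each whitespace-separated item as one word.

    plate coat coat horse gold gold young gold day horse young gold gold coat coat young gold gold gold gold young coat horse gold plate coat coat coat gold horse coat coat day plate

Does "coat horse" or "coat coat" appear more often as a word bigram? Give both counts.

"coat coat" (5 vs 2)

"coat horse": 2 occurrences
"coat coat": 5 occurrences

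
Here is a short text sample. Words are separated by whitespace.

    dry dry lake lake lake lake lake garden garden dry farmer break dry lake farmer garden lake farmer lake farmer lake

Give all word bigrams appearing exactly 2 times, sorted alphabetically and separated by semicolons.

Bigram counts meeting the condition (exactly 2 times):
  dry lake: 2
  farmer lake: 2

dry lake; farmer lake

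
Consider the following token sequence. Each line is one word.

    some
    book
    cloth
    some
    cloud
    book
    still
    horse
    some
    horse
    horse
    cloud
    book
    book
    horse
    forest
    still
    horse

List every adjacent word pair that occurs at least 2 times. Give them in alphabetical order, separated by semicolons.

Bigram counts meeting the condition (at least 2 times):
  cloud book: 2
  still horse: 2

cloud book; still horse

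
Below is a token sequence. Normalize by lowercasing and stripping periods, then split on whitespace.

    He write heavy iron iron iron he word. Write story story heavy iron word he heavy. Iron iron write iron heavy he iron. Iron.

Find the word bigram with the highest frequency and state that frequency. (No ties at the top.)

"iron iron", 4 times

Bigram frequencies (highest first):
  iron iron: 4
  heavy iron: 3
  he write: 1
  write heavy: 1
  iron he: 1
  he word: 1
  … (12 more, each ≤ 1)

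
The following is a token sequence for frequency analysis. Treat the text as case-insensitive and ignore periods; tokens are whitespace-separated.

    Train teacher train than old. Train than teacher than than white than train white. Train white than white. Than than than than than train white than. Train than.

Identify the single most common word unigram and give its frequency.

"than", 13 times

Unigram frequencies (highest first):
  than: 13
  train: 7
  white: 5
  teacher: 2
  old: 1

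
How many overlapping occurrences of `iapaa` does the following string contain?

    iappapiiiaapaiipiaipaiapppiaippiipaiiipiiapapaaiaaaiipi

Sliding a length-5 window over the 55 characters (51 positions):
  (no match at any position)

0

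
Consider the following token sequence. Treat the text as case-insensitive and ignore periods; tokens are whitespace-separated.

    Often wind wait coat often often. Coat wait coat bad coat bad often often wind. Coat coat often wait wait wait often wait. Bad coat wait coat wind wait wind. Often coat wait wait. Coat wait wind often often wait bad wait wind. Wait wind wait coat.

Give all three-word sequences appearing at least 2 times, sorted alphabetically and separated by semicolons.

Trigram counts meeting the condition (at least 2 times):
  coat wait coat: 2
  often coat wait: 2
  often wait bad: 2
  wait wind often: 2
  wait wind wait: 2
  wind wait coat: 2
  wind wait wind: 2

coat wait coat; often coat wait; often wait bad; wait wind often; wait wind wait; wind wait coat; wind wait wind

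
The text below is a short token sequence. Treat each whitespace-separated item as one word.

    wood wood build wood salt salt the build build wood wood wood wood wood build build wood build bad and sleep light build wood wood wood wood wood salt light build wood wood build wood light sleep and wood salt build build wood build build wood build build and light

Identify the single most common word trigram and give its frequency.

Trigram frequencies (highest first):
  wood wood wood: 6
  build build wood: 4
  wood wood build: 3
  build wood wood: 3
  wood build build: 3
  build wood build: 3
  … (24 more, each ≤ 2)

"wood wood wood", 6 times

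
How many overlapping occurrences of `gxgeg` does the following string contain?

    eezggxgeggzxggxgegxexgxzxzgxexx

Sliding a length-5 window over the 31 characters (27 positions):
  position 5–9: gxgeg
  position 14–18: gxgeg

2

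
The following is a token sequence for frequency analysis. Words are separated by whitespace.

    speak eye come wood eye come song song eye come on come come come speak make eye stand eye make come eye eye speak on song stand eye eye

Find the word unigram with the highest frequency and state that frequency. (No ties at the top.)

Unigram frequencies (highest first):
  eye: 9
  come: 7
  speak: 3
  song: 3
  on: 2
  make: 2
  … (2 more, each ≤ 2)

"eye", 9 times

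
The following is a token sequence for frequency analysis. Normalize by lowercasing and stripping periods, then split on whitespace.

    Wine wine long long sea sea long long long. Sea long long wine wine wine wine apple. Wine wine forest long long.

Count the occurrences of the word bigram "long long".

Scanning the 21 overlapping bigram windows for "long long":
  position 3–4: long long
  position 7–8: long long
  position 8–9: long long
  position 11–12: long long
  position 21–22: long long

5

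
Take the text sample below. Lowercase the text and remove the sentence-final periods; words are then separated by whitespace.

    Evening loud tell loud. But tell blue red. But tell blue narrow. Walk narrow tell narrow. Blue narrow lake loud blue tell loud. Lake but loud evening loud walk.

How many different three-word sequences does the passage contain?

29 tokens → 27 trigram windows in total.
Repeated trigrams (each contributes count−1 duplicates):
  but tell blue: 2
1 duplicate windows → 27 − 1 = 26 distinct.

26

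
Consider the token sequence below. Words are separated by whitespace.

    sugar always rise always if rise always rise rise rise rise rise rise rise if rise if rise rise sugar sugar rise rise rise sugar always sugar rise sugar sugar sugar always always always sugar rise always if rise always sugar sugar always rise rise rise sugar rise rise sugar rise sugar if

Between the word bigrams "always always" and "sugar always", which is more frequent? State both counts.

"sugar always" (4 vs 2)

"always always": 2 occurrences
"sugar always": 4 occurrences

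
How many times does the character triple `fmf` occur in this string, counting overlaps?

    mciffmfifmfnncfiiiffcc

2

Sliding a length-3 window over the 22 characters (20 positions):
  position 5–7: fmf
  position 9–11: fmf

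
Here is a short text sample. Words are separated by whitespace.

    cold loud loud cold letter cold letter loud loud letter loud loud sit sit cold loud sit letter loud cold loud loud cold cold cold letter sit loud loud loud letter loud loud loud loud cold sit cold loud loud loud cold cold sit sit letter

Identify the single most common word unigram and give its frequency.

"loud", 20 times

Unigram frequencies (highest first):
  loud: 20
  cold: 12
  letter: 7
  sit: 7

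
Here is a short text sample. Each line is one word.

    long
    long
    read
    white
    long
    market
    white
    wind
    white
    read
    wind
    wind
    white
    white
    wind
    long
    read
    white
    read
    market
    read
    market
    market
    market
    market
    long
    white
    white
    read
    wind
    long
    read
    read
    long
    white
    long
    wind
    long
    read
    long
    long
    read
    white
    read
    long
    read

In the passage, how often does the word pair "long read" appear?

6

Scanning the 45 overlapping bigram windows for "long read":
  position 2–3: long read
  position 16–17: long read
  position 31–32: long read
  position 38–39: long read
  position 41–42: long read
  position 45–46: long read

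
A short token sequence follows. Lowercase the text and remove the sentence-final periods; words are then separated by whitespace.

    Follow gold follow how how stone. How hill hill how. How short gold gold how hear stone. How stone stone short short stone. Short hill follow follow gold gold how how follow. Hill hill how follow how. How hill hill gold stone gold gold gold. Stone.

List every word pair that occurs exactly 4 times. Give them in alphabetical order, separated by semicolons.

Bigram counts meeting the condition (exactly 4 times):
  gold gold: 4
  how how: 4

gold gold; how how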